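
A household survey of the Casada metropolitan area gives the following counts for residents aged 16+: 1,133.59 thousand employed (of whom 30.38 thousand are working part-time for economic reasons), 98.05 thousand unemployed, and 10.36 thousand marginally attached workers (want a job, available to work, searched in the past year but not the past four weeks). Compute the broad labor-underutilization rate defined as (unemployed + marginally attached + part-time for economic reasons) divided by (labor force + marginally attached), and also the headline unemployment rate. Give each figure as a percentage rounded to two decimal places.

Labor force = 1,133.59 + 98.05 = 1,231.64 thousand.
Numerator = 98.05 + 10.36 + 30.38 = 138.79 thousand.
Denominator = 1,231.64 + 10.36 = 1,242.00 thousand.
Broad rate = 138.79 / 1,242.00 = 11.17%.
Headline unemployment rate = 98.05 / 1,231.64 = 7.96%.

Broad underutilization rate ≈ 11.17%; headline unemployment rate ≈ 7.96%.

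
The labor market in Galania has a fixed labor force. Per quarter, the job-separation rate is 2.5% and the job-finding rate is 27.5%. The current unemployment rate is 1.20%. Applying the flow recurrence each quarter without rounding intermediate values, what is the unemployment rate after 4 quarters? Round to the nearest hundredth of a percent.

Unemployment rate after four quarters ≈ 6.62%.

With a fixed labor force, u_{t+1} = u_t + s·(1−u_t) − f·u_t = u_t·(1−s−f) + s.
Here 1−s−f = 0.700 and s = 0.025.
u_1 = 0.012000 × 0.700 + 0.025 = 0.033400.
u_2 = 0.033400 × 0.700 + 0.025 = 0.048380.
u_3 = 0.048380 × 0.700 + 0.025 = 0.058866.
u_4 = 0.058866 × 0.700 + 0.025 = 0.066206.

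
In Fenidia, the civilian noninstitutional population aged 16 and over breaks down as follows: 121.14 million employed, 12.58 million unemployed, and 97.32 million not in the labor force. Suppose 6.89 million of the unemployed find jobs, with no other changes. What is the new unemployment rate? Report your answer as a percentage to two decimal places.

New unemployment rate ≈ 4.26%.

Initially, labor force = 121.14 + 12.58 = 133.72 million, so u = 12.58/133.72 = 9.41%.
After the change, unemployed falls and employed rises by 6.89; labor force unchanged → E = 128.03, U = 5.69, labor force = 133.72 million.
New unemployment rate = 5.69 / 133.72 = 4.26%.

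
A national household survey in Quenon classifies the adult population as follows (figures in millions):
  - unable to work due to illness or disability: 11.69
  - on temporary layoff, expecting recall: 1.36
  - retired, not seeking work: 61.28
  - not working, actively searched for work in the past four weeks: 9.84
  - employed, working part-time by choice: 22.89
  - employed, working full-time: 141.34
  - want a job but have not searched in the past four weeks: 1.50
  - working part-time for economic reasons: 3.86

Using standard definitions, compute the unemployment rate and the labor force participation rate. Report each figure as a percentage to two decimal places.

Employed = 22.89 + 141.34 + 3.86 = 168.09 million (anyone who worked, including part-time for economic reasons, counts as employed).
Unemployed = 1.36 + 9.84 = 11.20 million (jobless and actively searching, or on temporary layoff).
Labor force = 168.09 + 11.20 = 179.29 million.
Not in labor force = 11.69 + 61.28 + 1.50 = 74.47 million (those not working and not actively searching are outside the labor force — including those who want a job but have given up searching).
Civilian working-age population = 179.29 + 74.47 = 253.76 million.
Unemployment rate = 11.20 / 179.29 = 6.25%.
Labor force participation rate = 179.29 / 253.76 = 70.65%.

Unemployment rate ≈ 6.25%; labor force participation rate ≈ 70.65%.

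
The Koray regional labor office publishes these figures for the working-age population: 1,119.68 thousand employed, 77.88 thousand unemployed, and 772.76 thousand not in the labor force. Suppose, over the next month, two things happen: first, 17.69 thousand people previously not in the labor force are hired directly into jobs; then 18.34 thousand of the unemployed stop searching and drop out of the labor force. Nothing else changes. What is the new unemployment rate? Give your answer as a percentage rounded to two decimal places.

New unemployment rate ≈ 4.97%.

Initially, labor force = 1,119.68 + 77.88 = 1,197.56 thousand, so u = 77.88/1,197.56 = 6.50%.
After the first change, employed and labor force both rise by 17.69; unemployed unchanged → E = 1,137.37, U = 77.88, labor force = 1,215.25 thousand.
After the second change, unemployed and labor force both fall by 18.34 → E = 1,137.37, U = 59.54, labor force = 1,196.91 thousand.
New unemployment rate = 59.54 / 1,196.91 = 4.97%.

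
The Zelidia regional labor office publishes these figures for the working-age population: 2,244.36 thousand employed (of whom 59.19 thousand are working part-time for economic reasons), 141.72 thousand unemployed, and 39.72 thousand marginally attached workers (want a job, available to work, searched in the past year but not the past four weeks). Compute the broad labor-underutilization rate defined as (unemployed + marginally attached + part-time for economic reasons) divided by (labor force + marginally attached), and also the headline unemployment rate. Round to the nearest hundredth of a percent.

Broad underutilization rate ≈ 9.92%; headline unemployment rate ≈ 5.94%.

Labor force = 2,244.36 + 141.72 = 2,386.08 thousand.
Numerator = 141.72 + 39.72 + 59.19 = 240.63 thousand.
Denominator = 2,386.08 + 39.72 = 2,425.80 thousand.
Broad rate = 240.63 / 2,425.80 = 9.92%.
Headline unemployment rate = 141.72 / 2,386.08 = 5.94%.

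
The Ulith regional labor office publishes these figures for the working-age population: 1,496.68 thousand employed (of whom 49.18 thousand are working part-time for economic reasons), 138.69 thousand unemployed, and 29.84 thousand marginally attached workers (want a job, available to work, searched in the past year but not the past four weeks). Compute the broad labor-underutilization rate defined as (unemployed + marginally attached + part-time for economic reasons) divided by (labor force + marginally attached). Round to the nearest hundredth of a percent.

Labor force = 1,496.68 + 138.69 = 1,635.37 thousand.
Numerator = 138.69 + 29.84 + 49.18 = 217.71 thousand.
Denominator = 1,635.37 + 29.84 = 1,665.21 thousand.
Broad rate = 217.71 / 1,665.21 = 13.07%.

Broad underutilization rate ≈ 13.07%.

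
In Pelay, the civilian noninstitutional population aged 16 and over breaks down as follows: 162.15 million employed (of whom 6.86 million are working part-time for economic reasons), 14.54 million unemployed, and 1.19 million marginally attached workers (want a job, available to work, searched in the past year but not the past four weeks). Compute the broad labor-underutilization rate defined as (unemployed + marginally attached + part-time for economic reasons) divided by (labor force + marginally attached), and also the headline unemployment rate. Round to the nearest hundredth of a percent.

Broad underutilization rate ≈ 12.70%; headline unemployment rate ≈ 8.23%.

Labor force = 162.15 + 14.54 = 176.69 million.
Numerator = 14.54 + 1.19 + 6.86 = 22.59 million.
Denominator = 176.69 + 1.19 = 177.88 million.
Broad rate = 22.59 / 177.88 = 12.70%.
Headline unemployment rate = 14.54 / 176.69 = 8.23%.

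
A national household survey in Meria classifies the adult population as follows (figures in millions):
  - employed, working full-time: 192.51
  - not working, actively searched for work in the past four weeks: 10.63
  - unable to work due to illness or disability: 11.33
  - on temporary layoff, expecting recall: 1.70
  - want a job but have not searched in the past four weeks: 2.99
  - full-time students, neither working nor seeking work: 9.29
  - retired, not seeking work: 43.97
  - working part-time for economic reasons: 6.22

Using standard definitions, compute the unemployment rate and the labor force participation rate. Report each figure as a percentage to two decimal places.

Employed = 192.51 + 6.22 = 198.73 million (anyone who worked, including part-time for economic reasons, counts as employed).
Unemployed = 10.63 + 1.70 = 12.33 million (jobless and actively searching, or on temporary layoff).
Labor force = 198.73 + 12.33 = 211.06 million.
Not in labor force = 11.33 + 2.99 + 9.29 + 43.97 = 67.58 million (those not working and not actively searching are outside the labor force — including those who want a job but have given up searching).
Civilian working-age population = 211.06 + 67.58 = 278.64 million.
Unemployment rate = 12.33 / 211.06 = 5.84%.
Labor force participation rate = 211.06 / 278.64 = 75.75%.

Unemployment rate ≈ 5.84%; labor force participation rate ≈ 75.75%.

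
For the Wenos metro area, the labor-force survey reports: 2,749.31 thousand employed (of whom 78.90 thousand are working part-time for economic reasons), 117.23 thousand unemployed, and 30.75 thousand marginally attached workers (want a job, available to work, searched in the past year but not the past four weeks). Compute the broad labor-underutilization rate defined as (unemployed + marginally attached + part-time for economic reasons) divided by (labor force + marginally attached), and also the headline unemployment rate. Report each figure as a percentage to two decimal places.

Broad underutilization rate ≈ 7.83%; headline unemployment rate ≈ 4.09%.

Labor force = 2,749.31 + 117.23 = 2,866.54 thousand.
Numerator = 117.23 + 30.75 + 78.90 = 226.88 thousand.
Denominator = 2,866.54 + 30.75 = 2,897.29 thousand.
Broad rate = 226.88 / 2,897.29 = 7.83%.
Headline unemployment rate = 117.23 / 2,866.54 = 4.09%.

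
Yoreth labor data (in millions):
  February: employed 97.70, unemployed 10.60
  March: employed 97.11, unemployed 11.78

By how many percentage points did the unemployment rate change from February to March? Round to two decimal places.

February: labor force = 97.70 + 10.60 = 108.30; u = 10.60/108.30 = 9.79%.
March: labor force = 97.11 + 11.78 = 108.89; u = 11.78/108.89 = 10.82%.
Change = 10.82% − 9.79% = +1.03 pp.

The unemployment rate changed by +1.03 percentage points.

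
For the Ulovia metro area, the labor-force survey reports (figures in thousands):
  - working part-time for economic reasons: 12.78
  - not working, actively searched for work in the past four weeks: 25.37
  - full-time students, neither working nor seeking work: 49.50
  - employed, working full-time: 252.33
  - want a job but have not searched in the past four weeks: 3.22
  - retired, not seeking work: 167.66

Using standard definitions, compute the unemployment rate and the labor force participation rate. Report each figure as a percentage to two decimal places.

Employed = 12.78 + 252.33 = 265.11 thousand (anyone who worked, including part-time for economic reasons, counts as employed).
Unemployed = 25.37 thousand.
Labor force = 265.11 + 25.37 = 290.48 thousand.
Not in labor force = 49.50 + 3.22 + 167.66 = 220.38 thousand (those not working and not actively searching are outside the labor force — including those who want a job but have given up searching).
Civilian working-age population = 290.48 + 220.38 = 510.86 thousand.
Unemployment rate = 25.37 / 290.48 = 8.73%.
Labor force participation rate = 290.48 / 510.86 = 56.86%.

Unemployment rate ≈ 8.73%; labor force participation rate ≈ 56.86%.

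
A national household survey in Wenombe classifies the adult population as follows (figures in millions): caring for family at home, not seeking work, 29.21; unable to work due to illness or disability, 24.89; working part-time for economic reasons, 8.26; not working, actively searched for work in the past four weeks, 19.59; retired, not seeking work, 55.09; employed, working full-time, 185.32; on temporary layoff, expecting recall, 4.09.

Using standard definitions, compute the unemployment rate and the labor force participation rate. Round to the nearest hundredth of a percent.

Employed = 8.26 + 185.32 = 193.58 million (anyone who worked, including part-time for economic reasons, counts as employed).
Unemployed = 19.59 + 4.09 = 23.68 million (jobless and actively searching, or on temporary layoff).
Labor force = 193.58 + 23.68 = 217.26 million.
Not in labor force = 29.21 + 24.89 + 55.09 = 109.19 million (those not working and not actively searching are outside the labor force).
Civilian working-age population = 217.26 + 109.19 = 326.45 million.
Unemployment rate = 23.68 / 217.26 = 10.90%.
Labor force participation rate = 217.26 / 326.45 = 66.55%.

Unemployment rate ≈ 10.90%; labor force participation rate ≈ 66.55%.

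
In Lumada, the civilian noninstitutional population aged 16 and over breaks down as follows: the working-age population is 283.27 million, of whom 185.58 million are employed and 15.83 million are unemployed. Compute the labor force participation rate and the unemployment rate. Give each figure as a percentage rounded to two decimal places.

Labor force = employed + unemployed = 185.58 + 15.83 = 201.41 million.
Unemployment rate = 15.83 / 201.41 = 7.86%.
Labor force participation rate = 201.41 / 283.27 = 71.10%.

Labor force participation rate ≈ 71.10%; unemployment rate ≈ 7.86%.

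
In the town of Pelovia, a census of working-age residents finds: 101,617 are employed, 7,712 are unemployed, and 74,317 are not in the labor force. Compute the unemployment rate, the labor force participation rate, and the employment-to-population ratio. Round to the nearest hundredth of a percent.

Labor force = employed + unemployed = 101,617 + 7,712 = 109,329.
Working-age population = 109,329 + 74,317 = 183,646.
Unemployment rate = 7,712 / 109,329 = 7.05%.
Labor force participation rate = 109,329 / 183,646 = 59.53%.
Employment-population ratio = 101,617 / 183,646 = 55.33%.

Unemployment rate ≈ 7.05%; labor force participation rate ≈ 59.53%; employment-population ratio ≈ 55.33%.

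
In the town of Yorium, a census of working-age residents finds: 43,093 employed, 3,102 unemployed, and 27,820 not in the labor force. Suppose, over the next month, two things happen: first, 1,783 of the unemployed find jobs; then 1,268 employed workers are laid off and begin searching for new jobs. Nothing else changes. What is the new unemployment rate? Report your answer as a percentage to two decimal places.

Initially, labor force = 43,093 + 3,102 = 46,195, so u = 3,102/46,195 = 6.72%.
After the first change, unemployed falls and employed rises by 1,783; labor force unchanged → E = 44,876, U = 1,319, labor force = 46,195.
After the second change, employed falls and unemployed rises by 1,268; labor force unchanged → E = 43,608, U = 2,587, labor force = 46,195.
New unemployment rate = 2,587 / 46,195 = 5.60%.

New unemployment rate ≈ 5.60%.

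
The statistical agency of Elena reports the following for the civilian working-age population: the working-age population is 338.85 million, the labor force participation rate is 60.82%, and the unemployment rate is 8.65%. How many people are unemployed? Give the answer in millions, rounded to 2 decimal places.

Labor force = 0.6082 × 338.85 = 206.09 million.
Unemployed = 0.0865 × 206.09 ≈ 17.83 million.

About 17.83 million are unemployed.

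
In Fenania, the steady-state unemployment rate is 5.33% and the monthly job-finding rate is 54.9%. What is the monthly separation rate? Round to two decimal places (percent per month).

Separation rate ≈ 3.09% per month.

From u* = s/(s+f): s = u·f/(1−u).
s = 0.0533 × 54.9 / (1 − 0.0533) = 2.9262 / 0.9467 ≈ 3.09% per month.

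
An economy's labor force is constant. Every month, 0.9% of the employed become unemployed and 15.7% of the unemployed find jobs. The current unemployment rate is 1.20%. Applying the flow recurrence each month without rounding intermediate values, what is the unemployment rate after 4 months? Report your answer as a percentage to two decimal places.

With a fixed labor force, u_{t+1} = u_t + s·(1−u_t) − f·u_t = u_t·(1−s−f) + s.
Here 1−s−f = 0.834 and s = 0.009.
u_1 = 0.012000 × 0.834 + 0.009 = 0.019008.
u_2 = 0.019008 × 0.834 + 0.009 = 0.024853.
u_3 = 0.024853 × 0.834 + 0.009 = 0.029727.
u_4 = 0.029727 × 0.834 + 0.009 = 0.033792.

Unemployment rate after four months ≈ 3.38%.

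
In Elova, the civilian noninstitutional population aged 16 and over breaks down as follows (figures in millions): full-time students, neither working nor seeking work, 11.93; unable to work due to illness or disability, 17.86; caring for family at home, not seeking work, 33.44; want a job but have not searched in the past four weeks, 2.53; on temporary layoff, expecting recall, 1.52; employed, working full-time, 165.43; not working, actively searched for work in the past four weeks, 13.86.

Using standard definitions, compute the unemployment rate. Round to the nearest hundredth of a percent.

Employed = 165.43 million.
Unemployed = 1.52 + 13.86 = 15.38 million (jobless and actively searching, or on temporary layoff).
Labor force = 165.43 + 15.38 = 180.81 million.
Unemployment rate = 15.38 / 180.81 = 8.51%.

Unemployment rate ≈ 8.51%.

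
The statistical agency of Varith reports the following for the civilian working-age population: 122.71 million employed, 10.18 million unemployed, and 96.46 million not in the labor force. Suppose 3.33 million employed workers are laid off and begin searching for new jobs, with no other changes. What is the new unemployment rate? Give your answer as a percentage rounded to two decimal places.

Initially, labor force = 122.71 + 10.18 = 132.89 million, so u = 10.18/132.89 = 7.66%.
After the change, employed falls and unemployed rises by 3.33; labor force unchanged → E = 119.38, U = 13.51, labor force = 132.89 million.
New unemployment rate = 13.51 / 132.89 = 10.17%.

New unemployment rate ≈ 10.17%.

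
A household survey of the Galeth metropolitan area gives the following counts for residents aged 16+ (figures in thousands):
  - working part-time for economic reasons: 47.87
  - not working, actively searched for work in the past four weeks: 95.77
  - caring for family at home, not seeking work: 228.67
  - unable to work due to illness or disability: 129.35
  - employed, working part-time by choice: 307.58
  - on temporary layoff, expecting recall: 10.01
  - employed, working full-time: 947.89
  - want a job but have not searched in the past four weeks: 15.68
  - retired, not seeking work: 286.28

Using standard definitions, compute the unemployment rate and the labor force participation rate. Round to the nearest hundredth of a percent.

Employed = 47.87 + 307.58 + 947.89 = 1,303.34 thousand (anyone who worked, including part-time for economic reasons, counts as employed).
Unemployed = 95.77 + 10.01 = 105.78 thousand (jobless and actively searching, or on temporary layoff).
Labor force = 1,303.34 + 105.78 = 1,409.12 thousand.
Not in labor force = 228.67 + 129.35 + 15.68 + 286.28 = 659.98 thousand (those not working and not actively searching are outside the labor force — including those who want a job but have given up searching).
Civilian working-age population = 1,409.12 + 659.98 = 2,069.10 thousand.
Unemployment rate = 105.78 / 1,409.12 = 7.51%.
Labor force participation rate = 1,409.12 / 2,069.10 = 68.10%.

Unemployment rate ≈ 7.51%; labor force participation rate ≈ 68.10%.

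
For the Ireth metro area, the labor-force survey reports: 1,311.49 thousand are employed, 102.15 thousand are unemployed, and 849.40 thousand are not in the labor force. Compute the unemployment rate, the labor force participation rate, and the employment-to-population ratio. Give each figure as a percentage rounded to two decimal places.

Labor force = employed + unemployed = 1,311.49 + 102.15 = 1,413.64 thousand.
Working-age population = 1,413.64 + 849.40 = 2,263.04 thousand.
Unemployment rate = 102.15 / 1,413.64 = 7.23%.
Labor force participation rate = 1,413.64 / 2,263.04 = 62.47%.
Employment-population ratio = 1,311.49 / 2,263.04 = 57.95%.

Unemployment rate ≈ 7.23%; labor force participation rate ≈ 62.47%; employment-population ratio ≈ 57.95%.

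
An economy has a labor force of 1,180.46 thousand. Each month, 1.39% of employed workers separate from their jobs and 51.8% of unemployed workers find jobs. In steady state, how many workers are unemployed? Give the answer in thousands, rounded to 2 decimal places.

About 30.85 thousand are unemployed in steady state.

Steady-state unemployment rate u* = s/(s+f) = 1.39/(1.39+51.8) = 0.026133.
Unemployed = u* × labor force = 0.026133 × 1,180.46 ≈ 30.85 thousand.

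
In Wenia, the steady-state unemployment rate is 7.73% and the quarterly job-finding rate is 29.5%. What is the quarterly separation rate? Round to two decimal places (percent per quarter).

Separation rate ≈ 2.47% per quarter.

From u* = s/(s+f): s = u·f/(1−u).
s = 0.0773 × 29.5 / (1 − 0.0773) = 2.2804 / 0.9227 ≈ 2.47% per quarter.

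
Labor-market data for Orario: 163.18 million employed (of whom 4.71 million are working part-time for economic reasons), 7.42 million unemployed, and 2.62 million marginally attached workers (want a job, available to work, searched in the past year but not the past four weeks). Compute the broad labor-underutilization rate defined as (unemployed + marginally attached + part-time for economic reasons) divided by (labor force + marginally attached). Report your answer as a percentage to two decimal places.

Broad underutilization rate ≈ 8.52%.

Labor force = 163.18 + 7.42 = 170.60 million.
Numerator = 7.42 + 2.62 + 4.71 = 14.75 million.
Denominator = 170.60 + 2.62 = 173.22 million.
Broad rate = 14.75 / 173.22 = 8.52%.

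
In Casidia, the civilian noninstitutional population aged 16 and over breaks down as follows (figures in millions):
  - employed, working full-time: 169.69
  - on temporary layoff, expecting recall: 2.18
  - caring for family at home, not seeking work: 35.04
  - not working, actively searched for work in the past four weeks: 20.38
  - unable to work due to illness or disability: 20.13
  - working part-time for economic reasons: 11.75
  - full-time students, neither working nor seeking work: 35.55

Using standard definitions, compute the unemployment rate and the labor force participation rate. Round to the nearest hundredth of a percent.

Unemployment rate ≈ 11.06%; labor force participation rate ≈ 69.22%.

Employed = 169.69 + 11.75 = 181.44 million (anyone who worked, including part-time for economic reasons, counts as employed).
Unemployed = 2.18 + 20.38 = 22.56 million (jobless and actively searching, or on temporary layoff).
Labor force = 181.44 + 22.56 = 204.00 million.
Not in labor force = 35.04 + 20.13 + 35.55 = 90.72 million (those not working and not actively searching are outside the labor force).
Civilian working-age population = 204.00 + 90.72 = 294.72 million.
Unemployment rate = 22.56 / 204.00 = 11.06%.
Labor force participation rate = 204.00 / 294.72 = 69.22%.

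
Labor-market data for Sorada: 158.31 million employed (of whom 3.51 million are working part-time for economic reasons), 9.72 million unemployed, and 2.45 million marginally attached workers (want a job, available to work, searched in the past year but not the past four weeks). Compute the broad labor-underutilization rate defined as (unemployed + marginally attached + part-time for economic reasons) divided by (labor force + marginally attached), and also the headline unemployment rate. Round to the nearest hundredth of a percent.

Labor force = 158.31 + 9.72 = 168.03 million.
Numerator = 9.72 + 2.45 + 3.51 = 15.68 million.
Denominator = 168.03 + 2.45 = 170.48 million.
Broad rate = 15.68 / 170.48 = 9.20%.
Headline unemployment rate = 9.72 / 168.03 = 5.78%.

Broad underutilization rate ≈ 9.20%; headline unemployment rate ≈ 5.78%.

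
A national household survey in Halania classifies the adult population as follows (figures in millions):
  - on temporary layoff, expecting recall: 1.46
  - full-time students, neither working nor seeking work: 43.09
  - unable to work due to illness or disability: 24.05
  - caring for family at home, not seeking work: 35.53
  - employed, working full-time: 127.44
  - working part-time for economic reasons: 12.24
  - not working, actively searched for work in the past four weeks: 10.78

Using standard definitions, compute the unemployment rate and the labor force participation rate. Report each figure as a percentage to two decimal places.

Unemployment rate ≈ 8.06%; labor force participation rate ≈ 59.67%.

Employed = 127.44 + 12.24 = 139.68 million (anyone who worked, including part-time for economic reasons, counts as employed).
Unemployed = 1.46 + 10.78 = 12.24 million (jobless and actively searching, or on temporary layoff).
Labor force = 139.68 + 12.24 = 151.92 million.
Not in labor force = 43.09 + 24.05 + 35.53 = 102.67 million (those not working and not actively searching are outside the labor force).
Civilian working-age population = 151.92 + 102.67 = 254.59 million.
Unemployment rate = 12.24 / 151.92 = 8.06%.
Labor force participation rate = 151.92 / 254.59 = 59.67%.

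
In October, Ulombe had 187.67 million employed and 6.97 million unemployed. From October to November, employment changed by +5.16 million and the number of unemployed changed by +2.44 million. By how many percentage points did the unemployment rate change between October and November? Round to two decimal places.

The unemployment rate changed by +1.07 percentage points.

October: labor force = 187.67 + 6.97 = 194.64; u = 6.97/194.64 = 3.58%.
November: labor force = 192.83 + 9.41 = 202.24; u = 9.41/202.24 = 4.65%.
Change = 4.65% − 3.58% = +1.07 pp.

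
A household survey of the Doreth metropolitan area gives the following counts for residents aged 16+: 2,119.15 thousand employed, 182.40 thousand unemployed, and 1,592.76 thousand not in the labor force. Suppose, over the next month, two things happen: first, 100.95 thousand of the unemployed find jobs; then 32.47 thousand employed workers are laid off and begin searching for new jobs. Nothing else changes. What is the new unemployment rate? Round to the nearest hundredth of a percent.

New unemployment rate ≈ 4.95%.

Initially, labor force = 2,119.15 + 182.40 = 2,301.55 thousand, so u = 182.40/2,301.55 = 7.93%.
After the first change, unemployed falls and employed rises by 100.95; labor force unchanged → E = 2,220.10, U = 81.45, labor force = 2,301.55 thousand.
After the second change, employed falls and unemployed rises by 32.47; labor force unchanged → E = 2,187.63, U = 113.92, labor force = 2,301.55 thousand.
New unemployment rate = 113.92 / 2,301.55 = 4.95%.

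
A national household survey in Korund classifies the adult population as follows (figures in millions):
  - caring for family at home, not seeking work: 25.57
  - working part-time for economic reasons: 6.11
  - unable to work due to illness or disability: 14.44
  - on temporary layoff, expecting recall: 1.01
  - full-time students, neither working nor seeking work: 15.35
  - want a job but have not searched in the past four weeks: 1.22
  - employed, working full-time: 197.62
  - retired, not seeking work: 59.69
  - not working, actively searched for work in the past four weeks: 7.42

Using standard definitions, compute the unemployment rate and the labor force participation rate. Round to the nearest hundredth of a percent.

Employed = 6.11 + 197.62 = 203.73 million (anyone who worked, including part-time for economic reasons, counts as employed).
Unemployed = 1.01 + 7.42 = 8.43 million (jobless and actively searching, or on temporary layoff).
Labor force = 203.73 + 8.43 = 212.16 million.
Not in labor force = 25.57 + 14.44 + 15.35 + 1.22 + 59.69 = 116.27 million (those not working and not actively searching are outside the labor force — including those who want a job but have given up searching).
Civilian working-age population = 212.16 + 116.27 = 328.43 million.
Unemployment rate = 8.43 / 212.16 = 3.97%.
Labor force participation rate = 212.16 / 328.43 = 64.60%.

Unemployment rate ≈ 3.97%; labor force participation rate ≈ 64.60%.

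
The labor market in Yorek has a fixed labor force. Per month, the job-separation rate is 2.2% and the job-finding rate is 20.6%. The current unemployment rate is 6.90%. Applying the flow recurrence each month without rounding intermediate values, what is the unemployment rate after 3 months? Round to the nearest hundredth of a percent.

Unemployment rate after three months ≈ 8.38%.

With a fixed labor force, u_{t+1} = u_t + s·(1−u_t) − f·u_t = u_t·(1−s−f) + s.
Here 1−s−f = 0.772 and s = 0.022.
u_1 = 0.069000 × 0.772 + 0.022 = 0.075268.
u_2 = 0.075268 × 0.772 + 0.022 = 0.080107.
u_3 = 0.080107 × 0.772 + 0.022 = 0.083843.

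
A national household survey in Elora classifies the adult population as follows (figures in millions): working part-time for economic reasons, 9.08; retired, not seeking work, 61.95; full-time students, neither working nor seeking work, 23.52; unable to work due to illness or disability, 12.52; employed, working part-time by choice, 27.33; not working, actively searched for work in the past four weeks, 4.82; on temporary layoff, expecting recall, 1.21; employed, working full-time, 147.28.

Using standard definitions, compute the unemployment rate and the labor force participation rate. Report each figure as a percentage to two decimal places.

Employed = 9.08 + 27.33 + 147.28 = 183.69 million (anyone who worked, including part-time for economic reasons, counts as employed).
Unemployed = 4.82 + 1.21 = 6.03 million (jobless and actively searching, or on temporary layoff).
Labor force = 183.69 + 6.03 = 189.72 million.
Not in labor force = 61.95 + 23.52 + 12.52 = 97.99 million (those not working and not actively searching are outside the labor force).
Civilian working-age population = 189.72 + 97.99 = 287.71 million.
Unemployment rate = 6.03 / 189.72 = 3.18%.
Labor force participation rate = 189.72 / 287.71 = 65.94%.

Unemployment rate ≈ 3.18%; labor force participation rate ≈ 65.94%.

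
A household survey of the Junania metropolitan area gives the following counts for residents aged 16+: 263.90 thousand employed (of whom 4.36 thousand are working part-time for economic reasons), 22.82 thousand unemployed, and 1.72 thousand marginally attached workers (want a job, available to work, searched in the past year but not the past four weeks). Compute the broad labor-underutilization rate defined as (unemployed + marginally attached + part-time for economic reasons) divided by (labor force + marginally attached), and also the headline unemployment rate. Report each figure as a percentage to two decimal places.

Labor force = 263.90 + 22.82 = 286.72 thousand.
Numerator = 22.82 + 1.72 + 4.36 = 28.90 thousand.
Denominator = 286.72 + 1.72 = 288.44 thousand.
Broad rate = 28.90 / 288.44 = 10.02%.
Headline unemployment rate = 22.82 / 286.72 = 7.96%.

Broad underutilization rate ≈ 10.02%; headline unemployment rate ≈ 7.96%.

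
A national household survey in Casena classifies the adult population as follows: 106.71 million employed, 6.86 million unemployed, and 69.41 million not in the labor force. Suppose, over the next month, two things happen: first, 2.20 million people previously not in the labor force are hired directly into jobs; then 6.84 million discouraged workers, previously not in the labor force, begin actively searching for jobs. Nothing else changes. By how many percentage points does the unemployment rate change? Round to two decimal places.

Initially, labor force = 106.71 + 6.86 = 113.57 million, so u = 6.86/113.57 = 6.04%.
After the first change, employed and labor force both rise by 2.20; unemployed unchanged → E = 108.91, U = 6.86, labor force = 115.77 million.
After the second change, unemployed and labor force both rise by 6.84 → E = 108.91, U = 13.70, labor force = 122.61 million.
New unemployment rate = 13.70 / 122.61 = 11.17%.
Change = 11.17% − 6.04% = +5.13 percentage points.

The unemployment rate changes by +5.13 percentage points.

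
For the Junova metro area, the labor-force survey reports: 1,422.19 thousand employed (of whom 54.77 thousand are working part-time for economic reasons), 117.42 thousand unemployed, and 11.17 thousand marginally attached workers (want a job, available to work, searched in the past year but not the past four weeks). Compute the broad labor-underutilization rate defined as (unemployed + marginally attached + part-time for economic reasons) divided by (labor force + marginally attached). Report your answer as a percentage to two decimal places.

Broad underutilization rate ≈ 11.82%.

Labor force = 1,422.19 + 117.42 = 1,539.61 thousand.
Numerator = 117.42 + 11.17 + 54.77 = 183.36 thousand.
Denominator = 1,539.61 + 11.17 = 1,550.78 thousand.
Broad rate = 183.36 / 1,550.78 = 11.82%.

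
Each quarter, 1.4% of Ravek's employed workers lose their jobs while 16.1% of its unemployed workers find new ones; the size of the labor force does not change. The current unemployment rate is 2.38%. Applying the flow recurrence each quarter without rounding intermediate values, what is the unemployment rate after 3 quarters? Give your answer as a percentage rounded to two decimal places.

Unemployment rate after three quarters ≈ 4.84%.

With a fixed labor force, u_{t+1} = u_t + s·(1−u_t) − f·u_t = u_t·(1−s−f) + s.
Here 1−s−f = 0.825 and s = 0.014.
u_1 = 0.023800 × 0.825 + 0.014 = 0.033635.
u_2 = 0.033635 × 0.825 + 0.014 = 0.041749.
u_3 = 0.041749 × 0.825 + 0.014 = 0.048443.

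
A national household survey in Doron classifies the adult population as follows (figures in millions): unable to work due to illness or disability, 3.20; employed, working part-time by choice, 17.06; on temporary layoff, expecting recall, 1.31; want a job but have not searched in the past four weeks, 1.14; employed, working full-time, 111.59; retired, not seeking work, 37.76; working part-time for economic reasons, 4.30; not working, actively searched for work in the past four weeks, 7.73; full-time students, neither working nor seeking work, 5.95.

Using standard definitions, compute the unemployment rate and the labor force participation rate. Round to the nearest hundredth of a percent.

Unemployment rate ≈ 6.37%; labor force participation rate ≈ 74.72%.

Employed = 17.06 + 111.59 + 4.30 = 132.95 million (anyone who worked, including part-time for economic reasons, counts as employed).
Unemployed = 1.31 + 7.73 = 9.04 million (jobless and actively searching, or on temporary layoff).
Labor force = 132.95 + 9.04 = 141.99 million.
Not in labor force = 3.20 + 1.14 + 37.76 + 5.95 = 48.05 million (those not working and not actively searching are outside the labor force — including those who want a job but have given up searching).
Civilian working-age population = 141.99 + 48.05 = 190.04 million.
Unemployment rate = 9.04 / 141.99 = 6.37%.
Labor force participation rate = 141.99 / 190.04 = 74.72%.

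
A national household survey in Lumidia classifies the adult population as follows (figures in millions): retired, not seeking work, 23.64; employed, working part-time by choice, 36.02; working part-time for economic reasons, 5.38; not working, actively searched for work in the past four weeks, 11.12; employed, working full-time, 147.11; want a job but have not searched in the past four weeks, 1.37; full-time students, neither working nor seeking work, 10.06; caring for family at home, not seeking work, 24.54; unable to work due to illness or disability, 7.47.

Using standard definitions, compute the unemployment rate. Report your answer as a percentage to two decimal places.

Employed = 36.02 + 5.38 + 147.11 = 188.51 million (anyone who worked, including part-time for economic reasons, counts as employed).
Unemployed = 11.12 million.
Labor force = 188.51 + 11.12 = 199.63 million.
Unemployment rate = 11.12 / 199.63 = 5.57%.

Unemployment rate ≈ 5.57%.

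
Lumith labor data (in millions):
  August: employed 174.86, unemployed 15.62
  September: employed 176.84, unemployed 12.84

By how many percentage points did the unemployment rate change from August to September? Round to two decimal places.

The unemployment rate changed by −1.43 percentage points.

August: labor force = 174.86 + 15.62 = 190.48; u = 15.62/190.48 = 8.20%.
September: labor force = 176.84 + 12.84 = 189.68; u = 12.84/189.68 = 6.77%.
Change = 6.77% − 8.20% = −1.43 pp.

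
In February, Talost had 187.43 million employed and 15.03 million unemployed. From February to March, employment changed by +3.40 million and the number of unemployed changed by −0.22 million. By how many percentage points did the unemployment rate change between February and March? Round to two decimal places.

The unemployment rate changed by −0.22 percentage points.

February: labor force = 187.43 + 15.03 = 202.46; u = 15.03/202.46 = 7.42%.
March: labor force = 190.83 + 14.81 = 205.64; u = 14.81/205.64 = 7.20%.
Change = 7.20% − 7.42% = −0.22 pp.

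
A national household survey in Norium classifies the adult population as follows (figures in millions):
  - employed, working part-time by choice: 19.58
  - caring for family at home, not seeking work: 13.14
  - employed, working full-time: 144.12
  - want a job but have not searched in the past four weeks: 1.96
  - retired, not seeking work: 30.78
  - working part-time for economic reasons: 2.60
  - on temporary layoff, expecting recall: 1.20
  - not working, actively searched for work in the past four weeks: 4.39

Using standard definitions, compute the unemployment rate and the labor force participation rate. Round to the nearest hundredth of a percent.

Employed = 19.58 + 144.12 + 2.60 = 166.30 million (anyone who worked, including part-time for economic reasons, counts as employed).
Unemployed = 1.20 + 4.39 = 5.59 million (jobless and actively searching, or on temporary layoff).
Labor force = 166.30 + 5.59 = 171.89 million.
Not in labor force = 13.14 + 1.96 + 30.78 = 45.88 million (those not working and not actively searching are outside the labor force — including those who want a job but have given up searching).
Civilian working-age population = 171.89 + 45.88 = 217.77 million.
Unemployment rate = 5.59 / 171.89 = 3.25%.
Labor force participation rate = 171.89 / 217.77 = 78.93%.

Unemployment rate ≈ 3.25%; labor force participation rate ≈ 78.93%.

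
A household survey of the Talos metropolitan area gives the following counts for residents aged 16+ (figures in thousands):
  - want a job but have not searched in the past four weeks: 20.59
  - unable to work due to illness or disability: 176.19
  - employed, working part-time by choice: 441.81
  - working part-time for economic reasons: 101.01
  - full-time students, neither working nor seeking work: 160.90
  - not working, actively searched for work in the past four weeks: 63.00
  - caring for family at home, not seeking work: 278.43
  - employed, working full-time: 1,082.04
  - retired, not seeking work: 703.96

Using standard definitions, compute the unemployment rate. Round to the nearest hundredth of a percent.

Unemployment rate ≈ 3.73%.

Employed = 441.81 + 101.01 + 1,082.04 = 1,624.86 thousand (anyone who worked, including part-time for economic reasons, counts as employed).
Unemployed = 63.00 thousand.
Labor force = 1,624.86 + 63.00 = 1,687.86 thousand.
Unemployment rate = 63.00 / 1,687.86 = 3.73%.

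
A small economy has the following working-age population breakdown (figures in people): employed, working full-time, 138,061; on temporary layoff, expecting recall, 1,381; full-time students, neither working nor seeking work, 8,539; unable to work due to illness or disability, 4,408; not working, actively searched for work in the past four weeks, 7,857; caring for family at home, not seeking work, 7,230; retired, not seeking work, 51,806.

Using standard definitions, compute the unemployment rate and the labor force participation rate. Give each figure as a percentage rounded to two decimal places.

Unemployment rate ≈ 6.27%; labor force participation rate ≈ 67.17%.

Employed = 138,061.
Unemployed = 1,381 + 7,857 = 9,238 (jobless and actively searching, or on temporary layoff).
Labor force = 138,061 + 9,238 = 147,299.
Not in labor force = 8,539 + 4,408 + 7,230 + 51,806 = 71,983 (those not working and not actively searching are outside the labor force).
Civilian working-age population = 147,299 + 71,983 = 219,282.
Unemployment rate = 9,238 / 147,299 = 6.27%.
Labor force participation rate = 147,299 / 219,282 = 67.17%.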